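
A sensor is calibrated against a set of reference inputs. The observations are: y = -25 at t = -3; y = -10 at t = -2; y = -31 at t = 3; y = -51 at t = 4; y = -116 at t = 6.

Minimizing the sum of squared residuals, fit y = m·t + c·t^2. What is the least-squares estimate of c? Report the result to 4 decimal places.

Forming MᵀM = [[74, 272]; [272, 1730]] and Mᵀy = [-898, -5536]ᵀ gives MᵀM·[m, c]ᵀ = Mᵀy.
Determinant 74·1730 − 272² = 54036.
m = ((-898)·1730 − 272·(-5536))/54036 = -3979/4503; c = (74·(-5536) − 272·(-898))/54036 = -13784/4503.

c = -3.0611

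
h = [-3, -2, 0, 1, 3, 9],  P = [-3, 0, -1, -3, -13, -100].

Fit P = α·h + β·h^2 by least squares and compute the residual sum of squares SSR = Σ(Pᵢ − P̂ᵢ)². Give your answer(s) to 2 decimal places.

Setting ∂/∂α … = 0 gives: 104·α + 722·β = -933;  722·α + 6740·β = -8247.
(Σh·h = 104, Σh·h^2 = 722, Σh^2·h^2 = 6740, Σh·P = -933, Σh^2·P = -8247.)
Determinant 104·6740 − 722² = 179676.
α = ((-933)·6740 − 722·(-8247))/179676 = -55681/29946; β = (104·(-8247) − 722·(-933))/179676 = -30677/29946.
Residuals: 3202/4991, 61/161, -1, -580/4991, 8973/4991, -1439/4991; SSR = 24376/4991.

SSR = 4.88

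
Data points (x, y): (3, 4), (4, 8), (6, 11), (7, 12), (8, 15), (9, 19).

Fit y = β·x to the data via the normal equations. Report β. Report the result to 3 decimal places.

β = 1.902

Forming AᵀA = [[255]] and Aᵀy = [485]ᵀ gives AᵀA·[β]ᵀ = Aᵀy.
β = 485/255 = 1.90196.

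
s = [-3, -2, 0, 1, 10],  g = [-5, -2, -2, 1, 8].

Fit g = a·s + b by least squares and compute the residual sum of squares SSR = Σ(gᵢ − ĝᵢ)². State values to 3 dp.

With design matrix A, AᵀA = [[114, 6]; [6, 5]] and Aᵀg = [100, 0]ᵀ.
Eliminating b: 5·(row 1) − 6·(row 2) gives 534·a = 5·100 − 6·0 = 500, so a = 250/267.
Then b = (0 − 6·(250/267))/5 = -100/89.
Residuals: -95/89, 266/267, -78/89, 317/267, -64/267; SSR = 1166/267.

SSR = 4.367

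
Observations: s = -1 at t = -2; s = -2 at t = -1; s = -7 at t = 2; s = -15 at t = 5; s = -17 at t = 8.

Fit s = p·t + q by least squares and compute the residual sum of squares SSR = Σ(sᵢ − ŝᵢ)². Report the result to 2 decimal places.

Forming XᵀX = [[98, 12]; [12, 5]] and Xᵀs = [-221, -42]ᵀ gives XᵀX·[p, q]ᵀ = Xᵀs.
Δ = 98·5 − 12² = 346.
p = ((-221)·5 − 12·(-42))/346 = -601/346; q = (98·(-42) − 12·(-221))/346 = -732/173.
Residuals: -42/173, 171/346, 122/173, -721/346, 195/173; SSR = 2219/346.

SSR = 6.41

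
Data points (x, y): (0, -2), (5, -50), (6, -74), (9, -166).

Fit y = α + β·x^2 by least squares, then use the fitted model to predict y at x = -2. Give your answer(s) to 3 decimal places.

Compute the Gram sums: Σ1 = 4, Σx^2 = 142, Σx^2·x^2 = 8482.
And Σy = -292, Σx^2·y = -17360.
Normal equations: [[4, 142]; [142, 8482]]·[α, β]ᵀ = [-292, -17360]ᵀ.
Determinant 4·8482 − 142² = 13764.
α = ((-292)·8482 − 142·(-17360))/13764 = -2906/3441; β = (4·(-17360) − 142·(-292))/13764 = -6994/3441.
At x = -2: ŷ = (-2906/3441)·(1) + (-6994/3441)·(4) = -10294/1147.

ŷ = -8.975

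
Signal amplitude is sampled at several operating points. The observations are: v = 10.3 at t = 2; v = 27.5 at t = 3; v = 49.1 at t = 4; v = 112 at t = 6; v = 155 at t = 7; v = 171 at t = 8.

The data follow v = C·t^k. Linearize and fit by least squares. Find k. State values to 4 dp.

k = 2.0556

Let Y = ln v. Fitting Y = k·ln t + ln C by least squares:
Σln t = 8.9952, Σ(ln t)² = 14.9303, Σln v = 24.4438, Σln t·ln v = 39.6158.
Equations: 14.9303·k + 8.9952·ln C = 39.6158;  8.9952·k + 6·ln C = 24.4438.
Solving (det = 8.6686): k = 2.05560, ln C = 0.99222.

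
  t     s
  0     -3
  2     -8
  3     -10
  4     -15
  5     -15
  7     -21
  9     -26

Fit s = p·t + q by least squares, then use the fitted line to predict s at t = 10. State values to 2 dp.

ŝ = -28.64

With design matrix X, XᵀX = [[184, 30]; [30, 7]] and Xᵀs = [-562, -98]ᵀ.
Determinant 184·7 − 30² = 388.
p = ((-562)·7 − 30·(-98))/388 = -497/194; q = (184·(-98) − 30·(-562))/388 = -293/97.
At t = 10: ŝ = (-497/194)·(10) + (-293/97)·(1) = -2778/97.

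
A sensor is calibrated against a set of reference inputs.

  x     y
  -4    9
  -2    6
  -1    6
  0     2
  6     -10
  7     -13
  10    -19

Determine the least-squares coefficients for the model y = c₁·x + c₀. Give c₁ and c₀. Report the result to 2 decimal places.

c₁ = -2.08, c₀ = 2.03

Entries of MᵀM: Σx·x = 206, Σx = 16, Σ1 = 7.
Right-hand side: Σx·y = -395, Σy = -19.
Eliminating c₀: 7·(row 1) − 16·(row 2) gives 1186·c₁ = 7·(-395) − 16·(-19) = -2461, so c₁ = -2461/1186.
Then c₀ = ((-19) − 16·(-2461/1186))/7 = 1203/593.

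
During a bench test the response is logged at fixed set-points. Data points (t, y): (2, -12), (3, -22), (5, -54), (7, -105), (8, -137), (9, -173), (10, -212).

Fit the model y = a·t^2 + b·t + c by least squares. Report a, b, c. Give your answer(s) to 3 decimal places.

The normal system XᵀX·[a, b, c]ᵀ = Xᵀy is [[23780, 2744, 332]; [2744, 332, 44]; [332, 44, 7]]·[a, b, c]ᵀ = [-50722, -5868, -715]ᵀ.
Row-reducing yields a = -25427/11778, b = 4777/5889, c = -9521/1963.

a = -2.159, b = 0.811, c = -4.850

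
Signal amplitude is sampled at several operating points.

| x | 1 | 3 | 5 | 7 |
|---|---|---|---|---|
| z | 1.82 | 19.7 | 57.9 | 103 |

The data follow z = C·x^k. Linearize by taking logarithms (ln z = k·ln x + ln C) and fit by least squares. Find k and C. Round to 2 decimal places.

With ln zᵢ as the transformed response and ln xᵢ as the regressor:
Σln x = 4.6540, Σ(ln x)² = 7.5838, Σln z = 12.2729, Σln x·ln z = 18.8256.
Normal system: [[7.5838, 4.6540]; [4.6540, 4]]·[k, ln C]ᵀ = [18.8256, 12.2729]ᵀ.
Slope k = (n·Σln x·ln z − Σln x·Σln z)/(n·Σ(ln x)² − (Σln x)²) = (4·18.8256 − 4.6540·12.2729)/8.6759 = 2.09600; ln C = (Σln z − k·Σln x)/n = 0.62955, so C = exp(0.62955) = 1.87676.

k = 2.10, C = 1.88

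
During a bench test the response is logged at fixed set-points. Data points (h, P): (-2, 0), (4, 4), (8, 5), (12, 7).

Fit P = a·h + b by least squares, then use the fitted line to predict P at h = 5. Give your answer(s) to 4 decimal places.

Sums needed: Σh·h = 228, Σh = 22, Σ1 = 4.
For AᵀP: Σh·P = 140, ΣP = 16.
So AᵀA·[a, b]ᵀ = AᵀP: [[228, 22]; [22, 4]]·[a, b]ᵀ = [140, 16]ᵀ.
det = 228·4 − 22² = 428.
a = (140·4 − 22·16)/428 = 52/107; b = (228·16 − 22·140)/428 = 142/107.
At h = 5: P̂ = (52/107)·(5) + (142/107)·(1) = 402/107.

P̂ = 3.7570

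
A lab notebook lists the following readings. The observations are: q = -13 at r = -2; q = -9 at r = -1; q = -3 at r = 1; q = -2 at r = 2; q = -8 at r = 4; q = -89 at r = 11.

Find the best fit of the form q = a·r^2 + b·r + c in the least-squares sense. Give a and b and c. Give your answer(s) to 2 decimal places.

a = -0.96, b = 2.84, c = -4.30

Normal-equation sums: Σr^2·r^2 = 14931, Σr^2·r = 1395, Σr^2 = 147, Σr·r = 147, Σr = 15, Σ1 = 6.
For Xᵀq: Σr^2·q = -10969, Σr·q = -983, Σq = -124.
So XᵀX·[a, b, c]ᵀ = Xᵀq: [[14931, 1395, 147]; [1395, 147, 15]; [147, 15, 6]]·[a, b, c]ᵀ = [-10969, -983, -124]ᵀ.
Solving the 3×3 system (Gaussian elimination) gives a = -58979/61608, b = 58261/20536, c = -66301/15402.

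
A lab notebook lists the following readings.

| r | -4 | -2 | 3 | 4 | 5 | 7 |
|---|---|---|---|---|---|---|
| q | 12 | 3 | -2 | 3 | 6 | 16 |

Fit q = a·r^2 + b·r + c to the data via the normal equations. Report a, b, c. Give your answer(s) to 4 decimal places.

a = 0.5525, b = -1.2655, c = -1.8826

From the data, Σr^2·r^2 = 3635, Σr^2·r = 487, Σr^2 = 119, Σr·r = 119, Σr = 13, Σ1 = 6.
And Σr^2·q = 1168, Σr·q = 94, Σq = 38.
Row-reducing yields a = 20977/37968, b = -48047/37968, c = -11913/6328.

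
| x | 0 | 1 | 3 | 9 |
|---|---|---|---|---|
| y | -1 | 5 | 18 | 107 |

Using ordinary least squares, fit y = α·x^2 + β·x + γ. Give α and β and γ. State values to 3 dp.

α = 0.941, β = 3.461, γ = -0.405

Forming AᵀA = [[6643, 757, 91]; [757, 91, 13]; [91, 13, 4]] and Aᵀy = [8834, 1022, 129]ᵀ gives AᵀA·[α, β, γ]ᵀ = Aᵀy.
Inverting the 3×3 Gram matrix, [α, β, γ]ᵀ = [319/339, 5866/1695, -229/565]ᵀ.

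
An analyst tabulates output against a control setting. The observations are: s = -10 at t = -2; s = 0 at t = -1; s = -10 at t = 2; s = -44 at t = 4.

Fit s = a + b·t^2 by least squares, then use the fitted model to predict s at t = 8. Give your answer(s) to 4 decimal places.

Normal-equation sums: Σ1 = 4, Σt^2 = 25, Σt^2·t^2 = 289.
Right-hand side: Σs = -64, Σt^2·s = -784.
MᵀM·[a, b]ᵀ = Mᵀs becomes [[4, 25]; [25, 289]]·[a, b]ᵀ = [-64, -784]ᵀ.
Determinant 4·289 − 25² = 531.
a = ((-64)·289 − 25·(-784))/531 = 368/177; b = (4·(-784) − 25·(-64))/531 = -512/177.
At t = 8: ŝ = (368/177)·(1) + (-512/177)·(64) = -10800/59.

ŝ = -183.0508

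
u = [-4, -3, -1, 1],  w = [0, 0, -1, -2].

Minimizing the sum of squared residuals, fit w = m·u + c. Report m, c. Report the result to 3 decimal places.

MᵀM·[m, c]ᵀ = Mᵀw reads: 27·m + (-7)·c = -1;  (-7)·m + 4·c = -3.
(Σu·u = 27, Σu = -7, Σ1 = 4, Σu·w = -1, Σw = -3.)
Eliminating c: 4·(row 1) − (-7)·(row 2) gives 59·m = 4·(-1) − (-7)·(-3) = -25, so m = -25/59.
Then c = ((-3) − (-7)·(-25/59))/4 = -88/59.

m = -0.424, c = -1.492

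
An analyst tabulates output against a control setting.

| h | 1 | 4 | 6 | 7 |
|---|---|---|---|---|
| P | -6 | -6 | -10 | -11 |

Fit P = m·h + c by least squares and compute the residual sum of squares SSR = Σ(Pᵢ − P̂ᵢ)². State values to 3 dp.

The normal equations are: 102·m + 18·c = -167;  18·m + 4·c = -33.
(Σh·h = 102, Σh = 18, Σ1 = 4, Σh·P = -167, ΣP = -33.)
Eliminating c: 4·(row 1) − 18·(row 2) gives 84·m = 4·(-167) − 18·(-33) = -74, so m = -37/42.
Then c = ((-33) − 18·(-37/42))/4 = -30/7.
Residuals: -5/6, 38/21, -3/7, -23/42; SSR = 187/42.

SSR = 4.452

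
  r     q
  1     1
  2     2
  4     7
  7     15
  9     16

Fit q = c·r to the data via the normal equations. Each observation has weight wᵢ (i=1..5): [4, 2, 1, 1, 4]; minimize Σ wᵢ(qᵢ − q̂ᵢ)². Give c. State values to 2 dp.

The normal system AᵀWA·[c]ᵀ = AᵀWq is [[401]]·[c]ᵀ = [721]ᵀ.
c = 721/401 = 1.798.

c = 1.80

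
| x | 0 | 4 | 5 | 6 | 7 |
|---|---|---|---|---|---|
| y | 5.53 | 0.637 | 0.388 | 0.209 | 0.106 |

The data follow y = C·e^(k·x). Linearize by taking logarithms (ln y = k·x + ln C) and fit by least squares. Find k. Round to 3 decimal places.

Taking logs, ln y = k·x + ln C, so regress ln y on x.
XᵀX = [[126.0000, 22.0000]; [22.0000, 5]], rhs = [-31.6404, -3.4973]ᵀ  (here Σx = 22.0000, Σ(x)² = 126.0000, Σln y = -3.4973, Σx·ln y = -31.6404).
Δ = 126.0000·5 − (22.0000)² = 146.0000; k = (-31.6404·5 − 22.0000·-3.4973)/146.0000 = -0.55659, ln C = (126.0000·-3.4973 − 22.0000·-31.6404)/146.0000 = 1.74953.

k = -0.557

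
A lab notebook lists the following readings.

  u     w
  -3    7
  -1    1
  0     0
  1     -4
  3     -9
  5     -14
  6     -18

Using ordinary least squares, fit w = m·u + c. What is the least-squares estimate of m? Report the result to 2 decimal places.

m = -2.71

Sums needed: Σu·u = 81, Σu = 11, Σ1 = 7.
And Σu·w = -231, Σw = -37.
MᵀM·[m, c]ᵀ = Mᵀw becomes [[81, 11]; [11, 7]]·[m, c]ᵀ = [-231, -37]ᵀ.
Eliminating c: 7·(row 1) − 11·(row 2) gives 446·m = 7·(-231) − 11·(-37) = -1210, so m = -605/223.
Then c = ((-37) − 11·(-605/223))/7 = -228/223.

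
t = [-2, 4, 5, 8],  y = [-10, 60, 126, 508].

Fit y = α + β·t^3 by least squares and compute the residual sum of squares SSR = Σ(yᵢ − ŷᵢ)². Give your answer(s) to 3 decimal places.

SSR = 14.498

Sums needed: Σ1 = 4, Σt^3 = 693, Σt^3·t^3 = 281929.
Right-hand side: Σy = 684, Σt^3·y = 279766.
XᵀX·[α, β]ᵀ = Xᵀy becomes [[4, 693]; [693, 281929]]·[α, β]ᵀ = [684, 279766]ᵀ.
Determinant 4·281929 − 693² = 647467.
α = (684·281929 − 693·279766)/647467 = -1038402/647467; β = (4·279766 − 693·684)/647467 = 645052/647467.
Residuals: -275852/647467, -1396906/647467, 1987744/647467, -314986/647467; SSR = 9387016/647467.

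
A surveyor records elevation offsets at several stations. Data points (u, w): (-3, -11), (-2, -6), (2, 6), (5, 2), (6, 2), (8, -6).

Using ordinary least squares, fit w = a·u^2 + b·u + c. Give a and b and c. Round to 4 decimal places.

a = -0.4624, b = 2.7435, c = 1.4613

XᵀX·[a, b, c]ᵀ = Xᵀw reads: 6130·a + 826·b + 142·c = -361;  826·a + 142·b + 16·c = 31;  142·a + 16·b + 6·c = -13.
(Σu^2·u^2 = 6130, Σu^2·u = 826, Σu^2 = 142, Σu·u = 142, Σu = 16, Σ1 = 6, Σu^2·w = -361, Σu·w = 31, Σw = -13.)
Row-reducing yields a = -52009/112470, b = 154283/56235, c = 27392/18745.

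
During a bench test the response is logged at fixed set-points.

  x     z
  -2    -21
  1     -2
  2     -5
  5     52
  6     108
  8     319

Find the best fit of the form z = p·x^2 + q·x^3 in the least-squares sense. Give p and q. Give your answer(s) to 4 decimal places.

Entries of MᵀM: Σx^2·x^2 = 6050, Σx^2·x^3 = 43670, Σx^3·x^3 = 324554.
And Σx^2·z = 25498, Σx^3·z = 193282.
Normal equations: [[6050, 43670]; [43670, 324554]]·[p, q]ᵀ = [25498, 193282]ᵀ.
Eliminating q: 324554·(row 1) − 43670·(row 2) gives 56482800·p = 324554·25498 − 43670·193282 = -165147048, so p = -625557/213950.
Then q = (193282 − 43670·(-625557/213950))/324554 = 3847/3890.

p = -2.9238, q = 0.9889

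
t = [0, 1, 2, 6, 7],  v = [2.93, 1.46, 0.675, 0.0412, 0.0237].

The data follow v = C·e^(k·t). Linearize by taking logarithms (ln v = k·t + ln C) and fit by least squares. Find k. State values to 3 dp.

Let Y = ln v. Fitting Y = k·t + ln C by least squares:
XᵀX = [[90.0000, 16.0000]; [16.0000, 5]], rhs = [-45.7395, -5.8712]ᵀ  (here Σt = 16.0000, Σ(t)² = 90.0000, Σln v = -5.8712, Σt·ln v = -45.7395).
Δ = 90.0000·5 − (16.0000)² = 194.0000; k = (-45.7395·5 − 16.0000·-5.8712)/194.0000 = -0.69463, ln C = (90.0000·-5.8712 − 16.0000·-45.7395)/194.0000 = 1.04858.

k = -0.695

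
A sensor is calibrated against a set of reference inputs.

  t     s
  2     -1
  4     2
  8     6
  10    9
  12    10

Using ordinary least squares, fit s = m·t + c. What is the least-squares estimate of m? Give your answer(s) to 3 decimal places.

Compute the Gram sums: Σt·t = 328, Σt = 36, Σ1 = 5.
And Σt·s = 264, Σs = 26.
Normal equations: [[328, 36]; [36, 5]]·[m, c]ᵀ = [264, 26]ᵀ.
Eliminating c: 5·(row 1) − 36·(row 2) gives 344·m = 5·264 − 36·26 = 384, so m = 48/43.
Then c = (26 − 36·(48/43))/5 = -122/43.

m = 1.116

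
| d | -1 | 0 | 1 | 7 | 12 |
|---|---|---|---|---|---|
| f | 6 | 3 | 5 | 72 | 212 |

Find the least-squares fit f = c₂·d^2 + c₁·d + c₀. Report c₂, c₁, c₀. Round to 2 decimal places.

Setting ∂/∂c₂ … = 0 gives: 23139·c₂ + 2071·c₁ + 195·c₀ = 34067;  2071·c₂ + 195·c₁ + 19·c₀ = 3047;  195·c₂ + 19·c₁ + 5·c₀ = 298.
(Σd^2·d^2 = 23139, Σd^2·d = 2071, Σd^2 = 195, Σd·d = 195, Σd = 19, Σ1 = 5, Σd^2·f = 34067, Σd·f = 3047, Σf = 298.)
Inverting the 3×3 Gram matrix, [c₂, c₁, c₀]ᵀ = [262285/173344, -138067/173344, 313421/86672]ᵀ.

c₂ = 1.51, c₁ = -0.80, c₀ = 3.62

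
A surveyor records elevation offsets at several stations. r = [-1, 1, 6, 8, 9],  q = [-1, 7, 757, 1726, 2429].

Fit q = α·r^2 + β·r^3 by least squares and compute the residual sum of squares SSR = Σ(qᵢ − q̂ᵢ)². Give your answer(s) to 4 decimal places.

SSR = 4.6640

From the data, Σr^2·r^2 = 11955, Σr^2·r^3 = 99593, Σr^3·r^3 = 840243.
Moment sums: Σr^2·q = 334471, Σr^3·q = 2817973.
Δ = 11955·840243 − 99593² = 126339416.
α = (334471·840243 − 99593·2817973)/126339416 = 48316433/15792427; β = (11955·2817973 − 99593·334471)/126339416 = 47237114/15792427.
Residuals: -16871746/15792427, 14993442/15792427, 12259027/15792427, -19925078/15792427, 10318004/15792427; SSR = 73656367/15792427.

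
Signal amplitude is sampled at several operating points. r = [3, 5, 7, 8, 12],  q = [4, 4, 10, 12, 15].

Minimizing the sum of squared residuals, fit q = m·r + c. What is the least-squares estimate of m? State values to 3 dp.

m = 1.370

Normal-equation sums: Σr·r = 291, Σr = 35, Σ1 = 5.
For Mᵀq: Σr·q = 378, Σq = 45.
det = 291·5 − 35² = 230.
m = (378·5 − 35·45)/230 = 63/46; c = (291·45 − 35·378)/230 = -27/46.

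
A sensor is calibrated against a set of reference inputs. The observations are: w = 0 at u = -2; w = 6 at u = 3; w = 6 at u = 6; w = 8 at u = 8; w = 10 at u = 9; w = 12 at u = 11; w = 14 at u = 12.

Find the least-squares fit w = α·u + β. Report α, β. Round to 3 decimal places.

With design matrix A, AᵀA = [[459, 47]; [47, 7]] and Aᵀw = [508, 56]ᵀ.
det = 459·7 − 47² = 1004.
α = (508·7 − 47·56)/1004 = 231/251; β = (459·56 − 47·508)/1004 = 457/251.

α = 0.920, β = 1.821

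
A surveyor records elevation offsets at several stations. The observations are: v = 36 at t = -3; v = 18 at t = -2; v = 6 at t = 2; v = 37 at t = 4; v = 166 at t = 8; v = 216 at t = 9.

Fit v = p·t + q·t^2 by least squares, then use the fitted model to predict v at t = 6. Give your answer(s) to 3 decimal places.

v̂ = 89.694

MᵀM·[p, q]ᵀ = Mᵀv reads: 178·p + 1278·q = 3288;  1278·p + 11026·q = 29132.
(Σt·t = 178, Σt·t^2 = 1278, Σt^2·t^2 = 11026, Σt·v = 3288, Σt^2·v = 29132.)
det = 178·11026 − 1278² = 329344.
p = (3288·11026 − 1278·29132)/329344 = -122151/41168; q = (178·29132 − 1278·3288)/329344 = 122929/41168.
At t = 6: v̂ = (-122151/41168)·(6) + (122929/41168)·(36) = 1846269/20584.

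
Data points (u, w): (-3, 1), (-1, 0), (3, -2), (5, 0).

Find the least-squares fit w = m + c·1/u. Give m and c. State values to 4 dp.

m = -0.4677, c = -1.0887

The normal system MᵀM·[m, c]ᵀ = Mᵀw is [[4, -4/5]; [-4/5, 284/225]]·[m, c]ᵀ = [-1, -1]ᵀ.
Eliminating c: (284/225)·(row 1) − (-4/5)·(row 2) gives (992/225)·m = (284/225)·(-1) − (-4/5)·(-1) = -464/225, so m = -29/62.
Then c = ((-1) − (-4/5)·(-29/62))/(284/225) = -135/124.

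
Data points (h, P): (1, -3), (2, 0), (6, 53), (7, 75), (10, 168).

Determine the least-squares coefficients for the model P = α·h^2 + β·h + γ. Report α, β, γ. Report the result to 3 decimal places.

α = 1.971, β = -2.674, γ = -2.378

Compute the Gram sums: Σh^2·h^2 = 13714, Σh^2·h = 1568, Σh^2 = 190, Σh·h = 190, Σh = 26, Σ1 = 5.
And Σh^2·P = 22380, Σh·P = 2520, ΣP = 293.
Solving the 3×3 system (Gaussian elimination) gives α = 15987/8113, β = -21691/8113, γ = -19291/8113.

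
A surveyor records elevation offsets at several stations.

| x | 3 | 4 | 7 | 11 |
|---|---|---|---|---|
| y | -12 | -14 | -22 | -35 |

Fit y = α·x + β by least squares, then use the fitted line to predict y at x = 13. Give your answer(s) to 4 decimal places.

ŷ = -40.3032

Forming AᵀA = [[195, 25]; [25, 4]] and Aᵀy = [-631, -83]ᵀ gives AᵀA·[α, β]ᵀ = Aᵀy.
Determinant 195·4 − 25² = 155.
α = ((-631)·4 − 25·(-83))/155 = -449/155; β = (195·(-83) − 25·(-631))/155 = -82/31.
At x = 13: ŷ = (-449/155)·(13) + (-82/31)·(1) = -6247/155.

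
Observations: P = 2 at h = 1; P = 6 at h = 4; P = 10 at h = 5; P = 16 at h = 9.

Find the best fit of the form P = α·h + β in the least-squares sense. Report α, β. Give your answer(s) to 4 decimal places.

α = 1.7863, β = 0.0153

Sums needed: Σh·h = 123, Σh = 19, Σ1 = 4.
Right-hand side: Σh·P = 220, ΣP = 34.
det = 123·4 − 19² = 131.
α = (220·4 − 19·34)/131 = 234/131; β = (123·34 − 19·220)/131 = 2/131.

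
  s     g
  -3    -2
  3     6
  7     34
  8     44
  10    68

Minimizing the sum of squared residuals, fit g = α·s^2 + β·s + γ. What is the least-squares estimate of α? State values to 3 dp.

Setting ∂/∂α … = 0 gives: 16659·α + 1855·β + 231·γ = 11318;  1855·α + 231·β + 25·γ = 1294;  231·α + 25·β + 5·γ = 150.
Row-reducing yields α = 105410/180751, β = 231524/180751, γ = -605032/180751.

α = 0.583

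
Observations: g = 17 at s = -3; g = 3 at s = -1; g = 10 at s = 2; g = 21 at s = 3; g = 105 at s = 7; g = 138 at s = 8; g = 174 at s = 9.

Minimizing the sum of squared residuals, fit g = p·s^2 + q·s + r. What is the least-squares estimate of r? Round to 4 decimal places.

r = 0.6142

The normal system MᵀM·[p, q, r]ᵀ = Mᵀg is [[13237, 1591, 217]; [1591, 217, 25]; [217, 25, 7]]·[p, q, r]ᵀ = [28456, 3434, 468]ᵀ.
Solving the 3×3 system (Gaussian elimination) gives p = 22238/10731, q = 859/1533, r = 2197/3577.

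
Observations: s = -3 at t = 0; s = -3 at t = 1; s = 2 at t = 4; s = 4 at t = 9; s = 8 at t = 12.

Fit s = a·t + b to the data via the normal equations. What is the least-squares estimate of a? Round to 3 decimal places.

Normal-equation sums: Σt·t = 242, Σt = 26, Σ1 = 5.
For Aᵀs: Σt·s = 137, Σs = 8.
Eliminating b: 5·(row 1) − 26·(row 2) gives 534·a = 5·137 − 26·8 = 477, so a = 159/178.
Then b = (8 − 26·(159/178))/5 = -271/89.

a = 0.893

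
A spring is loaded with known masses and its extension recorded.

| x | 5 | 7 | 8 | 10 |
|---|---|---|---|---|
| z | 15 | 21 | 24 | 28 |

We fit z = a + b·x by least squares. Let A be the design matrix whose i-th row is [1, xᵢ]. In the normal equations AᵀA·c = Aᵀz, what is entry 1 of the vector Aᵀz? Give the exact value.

88

Entry 1 ↔ basis 1, so (Aᵀz)_{1} = Σᵢ zᵢ = (1)·(15) + (1)·(21) + (1)·(24) + (1)·(28) = 88.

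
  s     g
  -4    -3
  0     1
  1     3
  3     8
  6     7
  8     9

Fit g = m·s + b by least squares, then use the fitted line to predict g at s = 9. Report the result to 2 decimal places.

Sums needed: Σs·s = 126, Σs = 14, Σ1 = 6.
For Xᵀg: Σs·g = 153, Σg = 25.
Eliminating b: 6·(row 1) − 14·(row 2) gives 560·m = 6·153 − 14·25 = 568, so m = 71/70.
Then b = (25 − 14·(71/70))/6 = 9/5.
At s = 9: ĝ = (71/70)·(9) + (9/5)·(1) = 153/14.

ĝ = 10.93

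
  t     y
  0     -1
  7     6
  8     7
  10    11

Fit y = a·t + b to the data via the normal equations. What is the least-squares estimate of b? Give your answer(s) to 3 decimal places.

b = -1.326

Forming XᵀX = [[213, 25]; [25, 4]] and Xᵀy = [208, 23]ᵀ gives XᵀX·[a, b]ᵀ = Xᵀy.
Δ = 213·4 − 25² = 227.
a = (208·4 − 25·23)/227 = 257/227; b = (213·23 − 25·208)/227 = -301/227.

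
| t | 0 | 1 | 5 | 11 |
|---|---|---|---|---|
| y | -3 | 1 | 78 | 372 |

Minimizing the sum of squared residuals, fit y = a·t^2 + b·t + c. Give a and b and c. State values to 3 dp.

a = 2.982, b = 1.305, c = -3.121

Compute the Gram sums: Σt^2·t^2 = 15267, Σt^2·t = 1457, Σt^2 = 147, Σt·t = 147, Σt = 17, Σ1 = 4.
For Aᵀy: Σt^2·y = 46963, Σt·y = 4483, Σy = 448.
Row-reducing yields a = 53371/17900, b = 23359/17900, c = -2793/895.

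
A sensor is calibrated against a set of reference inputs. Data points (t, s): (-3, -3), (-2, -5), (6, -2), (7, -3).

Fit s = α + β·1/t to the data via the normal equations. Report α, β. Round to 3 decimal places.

Compute the Gram sums: Σ1 = 4, Σ1/t = -11/21, Σ1/t·1/t = 361/882.
Moment sums: Σs = -13, Σ1/t·s = 115/42.
Eliminating β: (361/882)·(row 1) − (-11/21)·(row 2) gives (601/441)·α = (361/882)·(-13) − (-11/21)·(115/42) = -1714/441, so α = -1714/601.
Then β = ((115/42) − (-11/21)·(-1714/601))/(361/882) = 1827/601.

α = -2.852, β = 3.040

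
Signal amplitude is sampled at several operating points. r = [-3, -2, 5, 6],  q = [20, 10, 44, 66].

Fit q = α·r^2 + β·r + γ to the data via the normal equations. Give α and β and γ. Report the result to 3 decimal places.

The normal system XᵀX·[α, β, γ]ᵀ = Xᵀq is [[2018, 306, 74]; [306, 74, 6]; [74, 6, 4]]·[α, β, γ]ᵀ = [3696, 536, 140]ᵀ.
Solving the 3×3 system (Gaussian elimination) gives α = 2, β = -64/65, γ = -34/65.

α = 2.000, β = -0.985, γ = -0.523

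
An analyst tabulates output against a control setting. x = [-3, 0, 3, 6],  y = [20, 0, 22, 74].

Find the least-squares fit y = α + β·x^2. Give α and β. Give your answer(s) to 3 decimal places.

The normal equations are: 4·α + 54·β = 116;  54·α + 1458·β = 3042.
Determinant 4·1458 − 54² = 2916.
α = (116·1458 − 54·3042)/2916 = 5/3; β = (4·3042 − 54·116)/2916 = 164/81.

α = 1.667, β = 2.025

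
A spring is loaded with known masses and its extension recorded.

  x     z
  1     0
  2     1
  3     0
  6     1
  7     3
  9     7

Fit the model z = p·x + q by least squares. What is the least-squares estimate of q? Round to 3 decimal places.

Normal-equation sums: Σx·x = 180, Σx = 28, Σ1 = 6.
Moment sums: Σx·z = 92, Σz = 12.
Normal equations: [[180, 28]; [28, 6]]·[p, q]ᵀ = [92, 12]ᵀ.
det = 180·6 − 28² = 296.
p = (92·6 − 28·12)/296 = 27/37; q = (180·12 − 28·92)/296 = -52/37.

q = -1.405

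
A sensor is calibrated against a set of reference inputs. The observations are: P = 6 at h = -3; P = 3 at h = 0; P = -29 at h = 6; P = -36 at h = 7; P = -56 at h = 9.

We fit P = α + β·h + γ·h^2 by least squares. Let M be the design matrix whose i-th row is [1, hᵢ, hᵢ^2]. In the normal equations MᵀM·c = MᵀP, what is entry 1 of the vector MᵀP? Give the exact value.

-112

Entry 1 ↔ basis 1, so (MᵀP)_{1} = Σᵢ Pᵢ = (1)·(6) + (1)·(3) + (1)·(-29) + (1)·(-36) + (1)·(-56) = -112.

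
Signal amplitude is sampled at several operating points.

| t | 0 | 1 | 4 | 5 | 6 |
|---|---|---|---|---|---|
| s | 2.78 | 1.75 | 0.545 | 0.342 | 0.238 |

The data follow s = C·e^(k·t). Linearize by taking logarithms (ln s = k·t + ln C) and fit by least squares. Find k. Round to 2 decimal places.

With ln sᵢ as the transformed response and tᵢ as the regressor:
Sums: Σt = 16.0000, Σ(t)² = 78.0000, Σln s = -1.5333, Σt·ln s = -15.8459.
Normal system: [[78.0000, 16.0000]; [16.0000, 5]]·[k, ln C]ᵀ = [-15.8459, -1.5333]ᵀ.
Slope k = (n·Σt·ln s − Σt·Σln s)/(n·Σ(t)² − (Σt)²) = (5·-15.8459 − 16.0000·-1.5333)/134.0000 = -0.40818; ln C = (Σln s − k·Σt)/n = 0.99951.

k = -0.41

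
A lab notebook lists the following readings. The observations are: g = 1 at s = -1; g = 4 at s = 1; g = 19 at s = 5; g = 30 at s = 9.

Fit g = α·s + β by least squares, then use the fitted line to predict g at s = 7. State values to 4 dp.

ĝ = 24.1186

XᵀX·[α, β]ᵀ = Xᵀg reads: 108·α + 14·β = 368;  14·α + 4·β = 54.
Eliminating β: 4·(row 1) − 14·(row 2) gives 236·α = 4·368 − 14·54 = 716, so α = 179/59.
Then β = (54 − 14·(179/59))/4 = 170/59.
At s = 7: ĝ = (179/59)·(7) + (170/59)·(1) = 1423/59.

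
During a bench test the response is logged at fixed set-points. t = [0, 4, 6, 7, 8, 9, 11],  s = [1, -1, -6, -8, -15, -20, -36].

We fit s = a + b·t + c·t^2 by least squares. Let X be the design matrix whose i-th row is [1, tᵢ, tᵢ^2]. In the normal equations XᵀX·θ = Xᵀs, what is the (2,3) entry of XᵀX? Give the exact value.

Row 2 ↔ basis t, column 3 ↔ basis t^2, so (XᵀX)_{2,3} = Σᵢ (t)·(t^2) = (0)·(0) + (4)·(16) + (6)·(36) + (7)·(49) + (8)·(64) + (9)·(81) + (11)·(121) = 3195.

3195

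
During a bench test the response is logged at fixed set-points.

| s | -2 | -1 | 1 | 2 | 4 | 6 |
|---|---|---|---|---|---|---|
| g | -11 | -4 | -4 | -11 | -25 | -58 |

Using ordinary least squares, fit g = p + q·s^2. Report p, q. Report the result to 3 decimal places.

From the data, Σ1 = 6, Σs^2 = 62, Σs^2·s^2 = 1586.
Moment sums: Σg = -113, Σs^2·g = -2584.
MᵀM·[p, q]ᵀ = Mᵀg becomes [[6, 62]; [62, 1586]]·[p, q]ᵀ = [-113, -2584]ᵀ.
Δ = 6·1586 − 62² = 5672.
p = ((-113)·1586 − 62·(-2584))/5672 = -9505/2836; q = (6·(-2584) − 62·(-113))/5672 = -4249/2836.

p = -3.352, q = -1.498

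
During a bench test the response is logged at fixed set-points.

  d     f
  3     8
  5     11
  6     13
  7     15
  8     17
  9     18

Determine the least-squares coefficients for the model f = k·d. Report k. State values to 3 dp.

k = 2.121

XᵀX·[k]ᵀ = Xᵀf reads: 264·k = 560.
(Σd·d = 264, Σd·f = 560.)
Hence k = 560 / 264 ≈ 2.12121.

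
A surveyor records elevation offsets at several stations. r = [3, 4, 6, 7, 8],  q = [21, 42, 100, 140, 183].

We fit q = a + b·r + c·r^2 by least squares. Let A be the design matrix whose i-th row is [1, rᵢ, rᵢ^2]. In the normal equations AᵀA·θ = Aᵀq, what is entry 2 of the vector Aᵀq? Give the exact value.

Entry 2 ↔ basis r, so (Aᵀq)_{2} = Σᵢ (r)·qᵢ = (3)·(21) + (4)·(42) + (6)·(100) + (7)·(140) + (8)·(183) = 3275.

3275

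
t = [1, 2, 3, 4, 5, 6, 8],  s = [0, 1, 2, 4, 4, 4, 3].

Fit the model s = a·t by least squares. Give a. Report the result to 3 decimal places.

a = 0.594

Sums needed: Σt·t = 155.
Moment sums: Σt·s = 92.
Normal equations: [[155]]·[a]ᵀ = [92]ᵀ.
a = 92/155 = 0.593548.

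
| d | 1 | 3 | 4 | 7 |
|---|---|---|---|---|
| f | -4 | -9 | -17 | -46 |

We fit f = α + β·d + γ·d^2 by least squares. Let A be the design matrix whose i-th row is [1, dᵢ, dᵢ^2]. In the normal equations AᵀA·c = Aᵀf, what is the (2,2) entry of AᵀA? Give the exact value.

75

Row 2 ↔ basis d, column 2 ↔ basis d, so (AᵀA)_{2,2} = Σᵢ (d)·(d) = (1)·(1) + (3)·(3) + (4)·(4) + (7)·(7) = 75.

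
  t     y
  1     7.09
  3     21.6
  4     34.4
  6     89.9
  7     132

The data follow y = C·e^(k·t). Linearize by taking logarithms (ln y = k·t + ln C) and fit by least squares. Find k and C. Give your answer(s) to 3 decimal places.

k = 0.487, C = 4.684

With ln yᵢ as the transformed response and tᵢ as the regressor:
Σt = 21.0000, Σ(t)² = 111.0000, Σln y = 17.9509, Σt·ln y = 86.5008.
Equations: 111.0000·k + 21.0000·ln C = 86.5008;  21.0000·k + 5·ln C = 17.9509.
Slope k = (n·Σt·ln y − Σt·Σln y)/(n·Σ(t)² − (Σt)²) = (5·86.5008 − 21.0000·17.9509)/114.0000 = 0.48714; ln C = (Σln y − k·Σt)/n = 1.54419, so C = exp(1.54419) = 4.68415.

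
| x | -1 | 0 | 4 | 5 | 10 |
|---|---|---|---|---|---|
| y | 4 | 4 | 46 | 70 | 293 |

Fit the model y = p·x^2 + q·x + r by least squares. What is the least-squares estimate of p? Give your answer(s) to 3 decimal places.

With design matrix M, MᵀM = [[10882, 1188, 142]; [1188, 142, 18]; [142, 18, 5]] and Mᵀy = [31790, 3460, 417]ᵀ.
Inverting the 3×3 Gram matrix, [p, q, r]ᵀ = [53552/17675, -21013/17675, 5773/3535]ᵀ.

p = 3.030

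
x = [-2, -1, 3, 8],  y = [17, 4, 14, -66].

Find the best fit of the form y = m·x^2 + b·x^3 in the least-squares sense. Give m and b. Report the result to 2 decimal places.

From the data, Σx^2·x^2 = 4194, Σx^2·x^3 = 32978, Σx^3·x^3 = 262938.
Moment sums: Σx^2·y = -4026, Σx^3·y = -33554.
Δ = 4194·262938 − 32978² = 15213488.
m = ((-4026)·262938 − 32978·(-33554))/15213488 = 2997214/950843; b = (4194·(-33554) − 32978·(-4026))/15213488 = -497253/950843.

m = 3.15, b = -0.52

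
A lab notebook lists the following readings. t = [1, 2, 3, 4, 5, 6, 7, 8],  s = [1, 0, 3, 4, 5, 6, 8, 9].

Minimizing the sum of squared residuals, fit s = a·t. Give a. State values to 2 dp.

a = 1.05

Forming MᵀM = [[204]] and Mᵀs = [215]ᵀ gives MᵀM·[a]ᵀ = Mᵀs.
a = 215/204 = 1.05392.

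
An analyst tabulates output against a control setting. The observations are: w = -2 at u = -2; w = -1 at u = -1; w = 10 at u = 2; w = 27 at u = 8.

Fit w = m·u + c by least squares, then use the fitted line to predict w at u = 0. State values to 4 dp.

ŵ = 3.2716

From the data, Σu·u = 73, Σu = 7, Σ1 = 4.
And Σu·w = 241, Σw = 34.
Δ = 73·4 − 7² = 243.
m = (241·4 − 7·34)/243 = 242/81; c = (73·34 − 7·241)/243 = 265/81.
At u = 0: ŵ = (242/81)·(0) + (265/81)·(1) = 265/81.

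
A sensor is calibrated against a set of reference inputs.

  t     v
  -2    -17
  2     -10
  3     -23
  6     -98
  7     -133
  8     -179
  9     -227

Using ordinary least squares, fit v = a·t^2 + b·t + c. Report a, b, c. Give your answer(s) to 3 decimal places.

Compute the Gram sums: Σt^2·t^2 = 14467, Σt^2·t = 1827, Σt^2 = 247, Σt·t = 247, Σt = 33, Σ1 = 7.
For Mᵀv: Σt^2·v = -40203, Σt·v = -5049, Σv = -687.
Row-reducing yields a = -151616/50659, b = 95694/50659, c = -73069/50659.

a = -2.993, b = 1.889, c = -1.442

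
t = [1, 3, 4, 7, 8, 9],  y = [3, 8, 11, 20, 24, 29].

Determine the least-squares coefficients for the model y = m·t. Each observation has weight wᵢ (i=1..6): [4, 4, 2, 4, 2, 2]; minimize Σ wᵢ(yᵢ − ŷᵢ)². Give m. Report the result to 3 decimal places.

m = 2.978

Normal-equation sums: Σwᵢ·t·t = 558.
Right-hand side: Σwᵢ·t·y = 1662.
Hence m = 1662 / 558 ≈ 2.97849.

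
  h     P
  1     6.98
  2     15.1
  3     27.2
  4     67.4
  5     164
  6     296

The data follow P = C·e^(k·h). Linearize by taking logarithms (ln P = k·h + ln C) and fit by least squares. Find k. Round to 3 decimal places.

Let Y = ln P. Fitting Y = k·h + ln C by least squares:
Sums: Σh = 21.0000, Σ(h)² = 91.0000, Σln P = 22.9618, Σh·ln P = 93.7662.
Normal system: [[91.0000, 21.0000]; [21.0000, 6]]·[k, ln C]ᵀ = [93.7662, 22.9618]ᵀ.
Solving (det = 105.0000): k = 0.76570, ln C = 1.14702.

k = 0.766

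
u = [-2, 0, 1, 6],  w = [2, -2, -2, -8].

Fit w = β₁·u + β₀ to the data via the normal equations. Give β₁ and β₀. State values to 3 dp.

β₁ = -1.194, β₀ = -1.007

Entries of AᵀA: Σu·u = 41, Σu = 5, Σ1 = 4.
For Aᵀw: Σu·w = -54, Σw = -10.
AᵀA·[β₁, β₀]ᵀ = Aᵀw becomes [[41, 5]; [5, 4]]·[β₁, β₀]ᵀ = [-54, -10]ᵀ.
Δ = 41·4 − 5² = 139.
β₁ = ((-54)·4 − 5·(-10))/139 = -166/139; β₀ = (41·(-10) − 5·(-54))/139 = -140/139.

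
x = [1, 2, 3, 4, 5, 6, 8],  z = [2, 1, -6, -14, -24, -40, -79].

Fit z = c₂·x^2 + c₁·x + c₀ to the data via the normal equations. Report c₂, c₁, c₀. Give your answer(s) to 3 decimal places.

c₂ = -1.594, c₁ = 2.763, c₀ = 0.988

The normal system AᵀA·[c₂, c₁, c₀]ᵀ = Aᵀz is [[6371, 953, 155]; [953, 155, 29]; [155, 29, 7]]·[c₂, c₁, c₀]ᵀ = [-7368, -1062, -160]ᵀ.
Inverting the 3×3 Gram matrix, [c₂, c₁, c₀]ᵀ = [-1350/847, 4681/1694, 239/242]ᵀ.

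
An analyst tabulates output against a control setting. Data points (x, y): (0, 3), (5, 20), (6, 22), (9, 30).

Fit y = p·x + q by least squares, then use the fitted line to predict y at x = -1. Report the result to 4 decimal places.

Forming AᵀA = [[142, 20]; [20, 4]] and Aᵀy = [502, 75]ᵀ gives AᵀA·[p, q]ᵀ = Aᵀy.
Δ = 142·4 − 20² = 168.
p = (502·4 − 20·75)/168 = 127/42; q = (142·75 − 20·502)/168 = 305/84.
At x = -1: ŷ = (127/42)·(-1) + (305/84)·(1) = 17/28.

ŷ = 0.6071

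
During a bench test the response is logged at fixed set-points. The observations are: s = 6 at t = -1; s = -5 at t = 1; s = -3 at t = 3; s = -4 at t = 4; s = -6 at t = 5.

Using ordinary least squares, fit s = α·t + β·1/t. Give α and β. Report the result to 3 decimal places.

Normal-equation sums: Σt·t = 52, Σt·1/t = 5, Σ1/t·1/t = 7969/3600.
Right-hand side: Σt·s = -66, Σ1/t·s = -71/5.
Normal equations: [[52, 5]; [5, 7969/3600]]·[α, β]ᵀ = [-66, -71/5]ᵀ.
Determinant 52·(7969/3600) − 5² = 81097/900.
α = ((-66)·(7969/3600) − 5·(-71/5))/(81097/900) = -135177/162194; β = (52·(-71/5) − 5·(-66))/(81097/900) = -367560/81097.

α = -0.833, β = -4.532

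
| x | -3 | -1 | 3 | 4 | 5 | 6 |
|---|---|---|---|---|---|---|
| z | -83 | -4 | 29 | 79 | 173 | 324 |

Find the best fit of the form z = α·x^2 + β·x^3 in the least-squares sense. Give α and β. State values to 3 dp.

The normal equations are: 2340·α + 11924·β = 16763;  11924·α + 67836·β = 99693.
Eliminating β: 67836·(row 1) − 11924·(row 2) gives 16554464·α = 67836·16763 − 11924·99693 = -51604464, so α = -3225279/1034654.
Then β = (99693 − 11924·(-3225279/1034654))/67836 = 4174951/2069308.

α = -3.117, β = 2.018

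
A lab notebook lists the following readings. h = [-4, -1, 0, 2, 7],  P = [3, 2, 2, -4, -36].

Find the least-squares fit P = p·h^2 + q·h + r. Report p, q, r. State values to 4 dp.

p = -0.4606, q = -2.1207, r = 1.5448

Normal-equation sums: Σh^2·h^2 = 2674, Σh^2·h = 286, Σh^2 = 70, Σh·h = 70, Σh = 4, Σ1 = 5.
Moment sums: Σh^2·P = -1730, Σh·P = -274, ΣP = -33.
Row-reducing yields p = -34693/75324, q = -159743/75324, r = 19393/12554.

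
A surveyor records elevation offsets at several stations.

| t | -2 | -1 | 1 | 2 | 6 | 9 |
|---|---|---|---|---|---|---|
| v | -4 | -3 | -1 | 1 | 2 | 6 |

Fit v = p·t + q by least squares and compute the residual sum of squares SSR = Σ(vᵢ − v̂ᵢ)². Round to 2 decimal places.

Entries of MᵀM: Σt·t = 127, Σt = 15, Σ1 = 6.
And Σt·v = 78, Σv = 1.
So MᵀM·[p, q]ᵀ = Mᵀv: [[127, 15]; [15, 6]]·[p, q]ᵀ = [78, 1]ᵀ.
Δ = 127·6 − 15² = 537.
p = (78·6 − 15·1)/537 = 151/179; q = (127·1 − 15·78)/537 = -1043/537.
Residuals: -199/537, -115/537, 53/537, 674/537, -601/537, 188/537; SSR = 1688/537.

SSR = 3.14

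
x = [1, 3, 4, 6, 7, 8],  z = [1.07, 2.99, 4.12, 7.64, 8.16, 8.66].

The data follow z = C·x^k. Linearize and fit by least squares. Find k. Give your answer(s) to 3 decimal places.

Taking logs, ln z = k·ln x + ln C, so regress ln z on ln x.
Σln x = 8.3020, Σ(ln x)² = 14.4498, Σln z = 8.8701, Σln x·ln z = 15.3833.
Normal system: [[14.4498, 8.3020]; [8.3020, 6]]·[k, ln C]ᵀ = [15.3833, 8.8701]ᵀ.
Solving (det = 17.7753): k = 1.04975, ln C = 0.02585.

k = 1.050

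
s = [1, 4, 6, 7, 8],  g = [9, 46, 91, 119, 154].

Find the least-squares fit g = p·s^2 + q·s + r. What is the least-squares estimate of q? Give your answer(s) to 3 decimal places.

q = 1.531

From the data, Σs^2·s^2 = 8050, Σs^2·s = 1136, Σs^2 = 166, Σs·s = 166, Σs = 26, Σ1 = 5.
For Aᵀg: Σs^2·g = 19708, Σs·g = 2804, Σg = 419.
So AᵀA·[p, q, r]ᵀ = Aᵀg: [[8050, 1136, 166]; [1136, 166, 26]; [166, 26, 5]]·[p, q, r]ᵀ = [19708, 2804, 419]ᵀ.
Solving the 3×3 system (Gaussian elimination) gives p = 303/143, q = 219/143, r = 785/143.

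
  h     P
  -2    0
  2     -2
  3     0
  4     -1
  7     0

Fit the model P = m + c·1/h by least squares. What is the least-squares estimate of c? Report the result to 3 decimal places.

c = -1.384

With design matrix M, MᵀM = [[5, 61/84]; [61/84, 4897/7056]] and MᵀP = [-3, -5/4]ᵀ.
Eliminating c: (4897/7056)·(row 1) − (61/84)·(row 2) gives (5191/1764)·m = (4897/7056)·(-3) − (61/84)·(-5/4) = -1381/1176, so m = -4143/10382.
Then c = ((-5/4) − (61/84)·(-4143/10382))/(4897/7056) = -7182/5191.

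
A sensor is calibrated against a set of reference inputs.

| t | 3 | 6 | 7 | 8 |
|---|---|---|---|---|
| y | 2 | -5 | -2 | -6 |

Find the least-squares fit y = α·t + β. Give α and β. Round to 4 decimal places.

α = -1.4286, β = 5.8214

Compute the Gram sums: Σt·t = 158, Σt = 24, Σ1 = 4.
Right-hand side: Σt·y = -86, Σy = -11.
MᵀM·[α, β]ᵀ = Mᵀy becomes [[158, 24]; [24, 4]]·[α, β]ᵀ = [-86, -11]ᵀ.
Determinant 158·4 − 24² = 56.
α = ((-86)·4 − 24·(-11))/56 = -10/7; β = (158·(-11) − 24·(-86))/56 = 163/28.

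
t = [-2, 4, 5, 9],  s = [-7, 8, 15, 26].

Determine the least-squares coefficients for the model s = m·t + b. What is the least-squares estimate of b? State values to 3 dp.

b = -1.565

Setting ∂/∂m … = 0 gives: 126·m + 16·b = 355;  16·m + 4·b = 42.
Δ = 126·4 − 16² = 248.
m = (355·4 − 16·42)/248 = 187/62; b = (126·42 − 16·355)/248 = -97/62.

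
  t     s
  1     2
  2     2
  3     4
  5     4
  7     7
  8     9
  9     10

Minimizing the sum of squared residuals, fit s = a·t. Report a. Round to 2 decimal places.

a = 1.07

Normal-equation sums: Σt·t = 233.
Right-hand side: Σt·s = 249.
So AᵀA·[a]ᵀ = Aᵀs: [[233]]·[a]ᵀ = [249]ᵀ.
Hence a = 249 / 233 ≈ 1.06867.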